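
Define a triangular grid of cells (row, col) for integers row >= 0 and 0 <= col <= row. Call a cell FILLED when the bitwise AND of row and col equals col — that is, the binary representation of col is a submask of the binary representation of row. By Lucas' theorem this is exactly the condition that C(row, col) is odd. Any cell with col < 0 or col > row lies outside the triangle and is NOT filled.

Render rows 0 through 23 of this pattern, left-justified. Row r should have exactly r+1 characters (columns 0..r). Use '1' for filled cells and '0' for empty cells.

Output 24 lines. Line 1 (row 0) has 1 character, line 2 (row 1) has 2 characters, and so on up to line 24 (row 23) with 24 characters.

Answer: 1
11
101
1111
10001
110011
1010101
11111111
100000001
1100000011
10100000101
111100001111
1000100010001
11001100110011
101010101010101
1111111111111111
10000000000000001
110000000000000011
1010000000000000101
11110000000000001111
100010000000000010001
1100110000000000110011
10101010000000001010101
111111110000000011111111

Derivation:
r0=0: 1
r1=1: 11
r2=10: 101
r3=11: 1111
r4=100: 10001
r5=101: 110011
r6=110: 1010101
r7=111: 11111111
r8=1000: 100000001
r9=1001: 1100000011
r10=1010: 10100000101
r11=1011: 111100001111
r12=1100: 1000100010001
r13=1101: 11001100110011
r14=1110: 101010101010101
r15=1111: 1111111111111111
r16=10000: 10000000000000001
r17=10001: 110000000000000011
r18=10010: 1010000000000000101
r19=10011: 11110000000000001111
r20=10100: 100010000000000010001
r21=10101: 1100110000000000110011
r22=10110: 10101010000000001010101
r23=10111: 111111110000000011111111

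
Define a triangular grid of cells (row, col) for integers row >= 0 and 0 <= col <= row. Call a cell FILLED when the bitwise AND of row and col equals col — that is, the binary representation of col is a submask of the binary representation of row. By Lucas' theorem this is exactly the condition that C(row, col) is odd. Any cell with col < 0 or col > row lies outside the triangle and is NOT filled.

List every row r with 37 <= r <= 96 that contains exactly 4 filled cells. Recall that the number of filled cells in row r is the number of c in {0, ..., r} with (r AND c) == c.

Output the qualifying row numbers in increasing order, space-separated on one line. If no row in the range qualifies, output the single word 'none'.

Row r has 2^popcount(r) filled cells, so we need popcount(r) = log2(4) = 2.
Scan r = 37..96 and keep those with exactly 2 one-bits:
r=37=100101 popcount=3 -> skip
r=38=100110 popcount=3 -> skip
r=39=100111 popcount=4 -> skip
r=40=101000 popcount=2 -> KEEP
r=41=101001 popcount=3 -> skip
r=42=101010 popcount=3 -> skip
r=43=101011 popcount=4 -> skip
r=44=101100 popcount=3 -> skip
r=45=101101 popcount=4 -> skip
r=46=101110 popcount=4 -> skip
r=47=101111 popcount=5 -> skip
r=48=110000 popcount=2 -> KEEP
r=49=110001 popcount=3 -> skip
r=50=110010 popcount=3 -> skip
r=51=110011 popcount=4 -> skip
r=52=110100 popcount=3 -> skip
r=53=110101 popcount=4 -> skip
r=54=110110 popcount=4 -> skip
r=55=110111 popcount=5 -> skip
r=56=111000 popcount=3 -> skip
r=57=111001 popcount=4 -> skip
r=58=111010 popcount=4 -> skip
r=59=111011 popcount=5 -> skip
r=60=111100 popcount=4 -> skip
r=61=111101 popcount=5 -> skip
r=62=111110 popcount=5 -> skip
r=63=111111 popcount=6 -> skip
r=64=1000000 popcount=1 -> skip
r=65=1000001 popcount=2 -> KEEP
r=66=1000010 popcount=2 -> KEEP
r=67=1000011 popcount=3 -> skip
r=68=1000100 popcount=2 -> KEEP
r=69=1000101 popcount=3 -> skip
r=70=1000110 popcount=3 -> skip
r=71=1000111 popcount=4 -> skip
r=72=1001000 popcount=2 -> KEEP
r=73=1001001 popcount=3 -> skip
r=74=1001010 popcount=3 -> skip
r=75=1001011 popcount=4 -> skip
r=76=1001100 popcount=3 -> skip
r=77=1001101 popcount=4 -> skip
r=78=1001110 popcount=4 -> skip
r=79=1001111 popcount=5 -> skip
r=80=1010000 popcount=2 -> KEEP
r=81=1010001 popcount=3 -> skip
r=82=1010010 popcount=3 -> skip
r=83=1010011 popcount=4 -> skip
r=84=1010100 popcount=3 -> skip
r=85=1010101 popcount=4 -> skip
r=86=1010110 popcount=4 -> skip
r=87=1010111 popcount=5 -> skip
r=88=1011000 popcount=3 -> skip
r=89=1011001 popcount=4 -> skip
r=90=1011010 popcount=4 -> skip
r=91=1011011 popcount=5 -> skip
r=92=1011100 popcount=4 -> skip
r=93=1011101 popcount=5 -> skip
r=94=1011110 popcount=5 -> skip
r=95=1011111 popcount=6 -> skip
r=96=1100000 popcount=2 -> KEEP
Kept rows: 40 48 65 66 68 72 80 96

Answer: 40 48 65 66 68 72 80 96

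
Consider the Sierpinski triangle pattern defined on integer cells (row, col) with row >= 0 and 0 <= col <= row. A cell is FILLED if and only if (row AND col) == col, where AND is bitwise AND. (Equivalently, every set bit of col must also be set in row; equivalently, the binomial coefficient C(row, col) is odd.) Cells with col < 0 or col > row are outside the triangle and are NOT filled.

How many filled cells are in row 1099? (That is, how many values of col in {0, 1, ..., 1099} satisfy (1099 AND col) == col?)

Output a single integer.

Answer: 32

Derivation:
1099 in binary = 10001001011
popcount(1099) = number of 1-bits in 10001001011 = 5
A col c satisfies (1099 AND c) == c iff every set bit of c is also set in 1099; each of the 5 set bits of 1099 can independently be on or off in c.
count = 2^5 = 32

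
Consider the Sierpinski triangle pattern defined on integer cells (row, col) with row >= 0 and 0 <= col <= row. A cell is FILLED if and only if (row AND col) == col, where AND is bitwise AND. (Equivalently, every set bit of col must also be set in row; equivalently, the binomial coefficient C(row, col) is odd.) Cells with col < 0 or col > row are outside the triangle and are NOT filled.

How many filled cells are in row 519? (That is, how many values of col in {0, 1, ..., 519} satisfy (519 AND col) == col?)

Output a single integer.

Answer: 16

Derivation:
519 in binary = 1000000111
popcount(519) = number of 1-bits in 1000000111 = 4
A col c satisfies (519 AND c) == c iff every set bit of c is also set in 519; each of the 4 set bits of 519 can independently be on or off in c.
count = 2^4 = 16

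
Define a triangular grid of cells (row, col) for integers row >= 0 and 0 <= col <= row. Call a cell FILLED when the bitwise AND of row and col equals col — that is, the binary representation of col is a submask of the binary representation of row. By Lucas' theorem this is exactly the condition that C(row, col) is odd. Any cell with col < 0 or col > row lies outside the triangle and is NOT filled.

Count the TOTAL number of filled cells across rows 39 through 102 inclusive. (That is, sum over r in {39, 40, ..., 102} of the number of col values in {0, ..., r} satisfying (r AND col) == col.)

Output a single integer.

r39=100111 pc4: +16 =16
r40=101000 pc2: +4 =20
r41=101001 pc3: +8 =28
r42=101010 pc3: +8 =36
r43=101011 pc4: +16 =52
r44=101100 pc3: +8 =60
r45=101101 pc4: +16 =76
r46=101110 pc4: +16 =92
r47=101111 pc5: +32 =124
r48=110000 pc2: +4 =128
r49=110001 pc3: +8 =136
r50=110010 pc3: +8 =144
r51=110011 pc4: +16 =160
r52=110100 pc3: +8 =168
r53=110101 pc4: +16 =184
r54=110110 pc4: +16 =200
r55=110111 pc5: +32 =232
r56=111000 pc3: +8 =240
r57=111001 pc4: +16 =256
r58=111010 pc4: +16 =272
r59=111011 pc5: +32 =304
r60=111100 pc4: +16 =320
r61=111101 pc5: +32 =352
r62=111110 pc5: +32 =384
r63=111111 pc6: +64 =448
r64=1000000 pc1: +2 =450
r65=1000001 pc2: +4 =454
r66=1000010 pc2: +4 =458
r67=1000011 pc3: +8 =466
r68=1000100 pc2: +4 =470
r69=1000101 pc3: +8 =478
r70=1000110 pc3: +8 =486
r71=1000111 pc4: +16 =502
r72=1001000 pc2: +4 =506
r73=1001001 pc3: +8 =514
r74=1001010 pc3: +8 =522
r75=1001011 pc4: +16 =538
r76=1001100 pc3: +8 =546
r77=1001101 pc4: +16 =562
r78=1001110 pc4: +16 =578
r79=1001111 pc5: +32 =610
r80=1010000 pc2: +4 =614
r81=1010001 pc3: +8 =622
r82=1010010 pc3: +8 =630
r83=1010011 pc4: +16 =646
r84=1010100 pc3: +8 =654
r85=1010101 pc4: +16 =670
r86=1010110 pc4: +16 =686
r87=1010111 pc5: +32 =718
r88=1011000 pc3: +8 =726
r89=1011001 pc4: +16 =742
r90=1011010 pc4: +16 =758
r91=1011011 pc5: +32 =790
r92=1011100 pc4: +16 =806
r93=1011101 pc5: +32 =838
r94=1011110 pc5: +32 =870
r95=1011111 pc6: +64 =934
r96=1100000 pc2: +4 =938
r97=1100001 pc3: +8 =946
r98=1100010 pc3: +8 =954
r99=1100011 pc4: +16 =970
r100=1100100 pc3: +8 =978
r101=1100101 pc4: +16 =994
r102=1100110 pc4: +16 =1010

Answer: 1010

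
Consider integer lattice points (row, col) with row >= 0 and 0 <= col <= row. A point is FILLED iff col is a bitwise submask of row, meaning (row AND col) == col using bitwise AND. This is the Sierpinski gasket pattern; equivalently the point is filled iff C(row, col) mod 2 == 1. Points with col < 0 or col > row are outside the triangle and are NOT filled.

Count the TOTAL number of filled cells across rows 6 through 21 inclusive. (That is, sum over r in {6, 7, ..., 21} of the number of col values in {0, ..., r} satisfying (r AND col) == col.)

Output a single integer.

Answer: 96

Derivation:
r6=110 pc2: +4 =4
r7=111 pc3: +8 =12
r8=1000 pc1: +2 =14
r9=1001 pc2: +4 =18
r10=1010 pc2: +4 =22
r11=1011 pc3: +8 =30
r12=1100 pc2: +4 =34
r13=1101 pc3: +8 =42
r14=1110 pc3: +8 =50
r15=1111 pc4: +16 =66
r16=10000 pc1: +2 =68
r17=10001 pc2: +4 =72
r18=10010 pc2: +4 =76
r19=10011 pc3: +8 =84
r20=10100 pc2: +4 =88
r21=10101 pc3: +8 =96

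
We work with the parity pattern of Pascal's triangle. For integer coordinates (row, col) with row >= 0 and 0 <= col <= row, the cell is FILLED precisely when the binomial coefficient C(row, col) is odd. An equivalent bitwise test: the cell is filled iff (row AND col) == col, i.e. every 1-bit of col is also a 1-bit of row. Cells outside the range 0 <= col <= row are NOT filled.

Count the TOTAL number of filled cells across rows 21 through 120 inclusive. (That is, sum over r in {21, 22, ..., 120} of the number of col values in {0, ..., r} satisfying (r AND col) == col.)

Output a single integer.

Answer: 1668

Derivation:
r21=10101 pc3: +8 =8
r22=10110 pc3: +8 =16
r23=10111 pc4: +16 =32
r24=11000 pc2: +4 =36
r25=11001 pc3: +8 =44
r26=11010 pc3: +8 =52
r27=11011 pc4: +16 =68
r28=11100 pc3: +8 =76
r29=11101 pc4: +16 =92
r30=11110 pc4: +16 =108
r31=11111 pc5: +32 =140
r32=100000 pc1: +2 =142
r33=100001 pc2: +4 =146
r34=100010 pc2: +4 =150
r35=100011 pc3: +8 =158
r36=100100 pc2: +4 =162
r37=100101 pc3: +8 =170
r38=100110 pc3: +8 =178
r39=100111 pc4: +16 =194
r40=101000 pc2: +4 =198
r41=101001 pc3: +8 =206
r42=101010 pc3: +8 =214
r43=101011 pc4: +16 =230
r44=101100 pc3: +8 =238
r45=101101 pc4: +16 =254
r46=101110 pc4: +16 =270
r47=101111 pc5: +32 =302
r48=110000 pc2: +4 =306
r49=110001 pc3: +8 =314
r50=110010 pc3: +8 =322
r51=110011 pc4: +16 =338
r52=110100 pc3: +8 =346
r53=110101 pc4: +16 =362
r54=110110 pc4: +16 =378
r55=110111 pc5: +32 =410
r56=111000 pc3: +8 =418
r57=111001 pc4: +16 =434
r58=111010 pc4: +16 =450
r59=111011 pc5: +32 =482
r60=111100 pc4: +16 =498
r61=111101 pc5: +32 =530
r62=111110 pc5: +32 =562
r63=111111 pc6: +64 =626
r64=1000000 pc1: +2 =628
r65=1000001 pc2: +4 =632
r66=1000010 pc2: +4 =636
r67=1000011 pc3: +8 =644
r68=1000100 pc2: +4 =648
r69=1000101 pc3: +8 =656
r70=1000110 pc3: +8 =664
r71=1000111 pc4: +16 =680
r72=1001000 pc2: +4 =684
r73=1001001 pc3: +8 =692
r74=1001010 pc3: +8 =700
r75=1001011 pc4: +16 =716
r76=1001100 pc3: +8 =724
r77=1001101 pc4: +16 =740
r78=1001110 pc4: +16 =756
r79=1001111 pc5: +32 =788
r80=1010000 pc2: +4 =792
r81=1010001 pc3: +8 =800
r82=1010010 pc3: +8 =808
r83=1010011 pc4: +16 =824
r84=1010100 pc3: +8 =832
r85=1010101 pc4: +16 =848
r86=1010110 pc4: +16 =864
r87=1010111 pc5: +32 =896
r88=1011000 pc3: +8 =904
r89=1011001 pc4: +16 =920
r90=1011010 pc4: +16 =936
r91=1011011 pc5: +32 =968
r92=1011100 pc4: +16 =984
r93=1011101 pc5: +32 =1016
r94=1011110 pc5: +32 =1048
r95=1011111 pc6: +64 =1112
r96=1100000 pc2: +4 =1116
r97=1100001 pc3: +8 =1124
r98=1100010 pc3: +8 =1132
r99=1100011 pc4: +16 =1148
r100=1100100 pc3: +8 =1156
r101=1100101 pc4: +16 =1172
r102=1100110 pc4: +16 =1188
r103=1100111 pc5: +32 =1220
r104=1101000 pc3: +8 =1228
r105=1101001 pc4: +16 =1244
r106=1101010 pc4: +16 =1260
r107=1101011 pc5: +32 =1292
r108=1101100 pc4: +16 =1308
r109=1101101 pc5: +32 =1340
r110=1101110 pc5: +32 =1372
r111=1101111 pc6: +64 =1436
r112=1110000 pc3: +8 =1444
r113=1110001 pc4: +16 =1460
r114=1110010 pc4: +16 =1476
r115=1110011 pc5: +32 =1508
r116=1110100 pc4: +16 =1524
r117=1110101 pc5: +32 =1556
r118=1110110 pc5: +32 =1588
r119=1110111 pc6: +64 =1652
r120=1111000 pc4: +16 =1668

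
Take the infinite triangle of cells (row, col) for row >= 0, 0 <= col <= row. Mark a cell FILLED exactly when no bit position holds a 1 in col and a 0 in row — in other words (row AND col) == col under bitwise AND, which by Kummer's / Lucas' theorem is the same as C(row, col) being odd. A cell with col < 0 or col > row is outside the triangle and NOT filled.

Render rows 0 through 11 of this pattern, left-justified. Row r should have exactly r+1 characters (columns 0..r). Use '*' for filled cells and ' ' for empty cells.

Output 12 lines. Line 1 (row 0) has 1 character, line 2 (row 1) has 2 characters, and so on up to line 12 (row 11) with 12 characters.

Answer: *
**
* *
****
*   *
**  **
* * * *
********
*       *
**      **
* *     * *
****    ****

Derivation:
r0=0: *
r1=1: **
r2=10: * *
r3=11: ****
r4=100: *   *
r5=101: **  **
r6=110: * * * *
r7=111: ********
r8=1000: *       *
r9=1001: **      **
r10=1010: * *     * *
r11=1011: ****    ****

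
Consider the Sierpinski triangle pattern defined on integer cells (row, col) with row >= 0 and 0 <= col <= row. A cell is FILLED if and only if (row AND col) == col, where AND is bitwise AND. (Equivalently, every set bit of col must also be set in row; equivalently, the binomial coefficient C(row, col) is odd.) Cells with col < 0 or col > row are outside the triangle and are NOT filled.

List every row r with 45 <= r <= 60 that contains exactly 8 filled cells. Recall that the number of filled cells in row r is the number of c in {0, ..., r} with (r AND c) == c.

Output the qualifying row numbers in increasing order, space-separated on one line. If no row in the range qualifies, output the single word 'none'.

Row r has 2^popcount(r) filled cells, so we need popcount(r) = log2(8) = 3.
Scan r = 45..60 and keep those with exactly 3 one-bits:
r=45=101101 popcount=4 -> skip
r=46=101110 popcount=4 -> skip
r=47=101111 popcount=5 -> skip
r=48=110000 popcount=2 -> skip
r=49=110001 popcount=3 -> KEEP
r=50=110010 popcount=3 -> KEEP
r=51=110011 popcount=4 -> skip
r=52=110100 popcount=3 -> KEEP
r=53=110101 popcount=4 -> skip
r=54=110110 popcount=4 -> skip
r=55=110111 popcount=5 -> skip
r=56=111000 popcount=3 -> KEEP
r=57=111001 popcount=4 -> skip
r=58=111010 popcount=4 -> skip
r=59=111011 popcount=5 -> skip
r=60=111100 popcount=4 -> skip
Kept rows: 49 50 52 56

Answer: 49 50 52 56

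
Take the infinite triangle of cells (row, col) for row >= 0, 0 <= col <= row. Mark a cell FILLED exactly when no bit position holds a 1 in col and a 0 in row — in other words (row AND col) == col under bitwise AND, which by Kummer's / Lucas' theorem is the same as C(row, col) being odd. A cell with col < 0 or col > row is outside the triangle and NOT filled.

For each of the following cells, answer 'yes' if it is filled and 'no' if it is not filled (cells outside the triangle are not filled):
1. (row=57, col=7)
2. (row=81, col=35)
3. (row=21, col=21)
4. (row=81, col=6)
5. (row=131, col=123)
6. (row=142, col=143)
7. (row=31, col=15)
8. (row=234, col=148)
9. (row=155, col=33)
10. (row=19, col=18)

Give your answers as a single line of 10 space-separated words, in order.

Answer: no no yes no no no yes no no yes

Derivation:
(57,7): row=0b111001, col=0b111, row AND col = 0b1 = 1; 1 != 7 -> empty
(81,35): row=0b1010001, col=0b100011, row AND col = 0b1 = 1; 1 != 35 -> empty
(21,21): row=0b10101, col=0b10101, row AND col = 0b10101 = 21; 21 == 21 -> filled
(81,6): row=0b1010001, col=0b110, row AND col = 0b0 = 0; 0 != 6 -> empty
(131,123): row=0b10000011, col=0b1111011, row AND col = 0b11 = 3; 3 != 123 -> empty
(142,143): col outside [0, 142] -> not filled
(31,15): row=0b11111, col=0b1111, row AND col = 0b1111 = 15; 15 == 15 -> filled
(234,148): row=0b11101010, col=0b10010100, row AND col = 0b10000000 = 128; 128 != 148 -> empty
(155,33): row=0b10011011, col=0b100001, row AND col = 0b1 = 1; 1 != 33 -> empty
(19,18): row=0b10011, col=0b10010, row AND col = 0b10010 = 18; 18 == 18 -> filled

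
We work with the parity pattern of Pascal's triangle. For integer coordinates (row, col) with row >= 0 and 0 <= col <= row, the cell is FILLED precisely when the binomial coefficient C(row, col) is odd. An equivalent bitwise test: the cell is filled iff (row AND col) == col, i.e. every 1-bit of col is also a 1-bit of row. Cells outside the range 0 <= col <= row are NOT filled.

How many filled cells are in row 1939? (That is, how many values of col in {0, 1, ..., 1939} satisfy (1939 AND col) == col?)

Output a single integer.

Answer: 128

Derivation:
1939 in binary = 11110010011
popcount(1939) = number of 1-bits in 11110010011 = 7
A col c satisfies (1939 AND c) == c iff every set bit of c is also set in 1939; each of the 7 set bits of 1939 can independently be on or off in c.
count = 2^7 = 128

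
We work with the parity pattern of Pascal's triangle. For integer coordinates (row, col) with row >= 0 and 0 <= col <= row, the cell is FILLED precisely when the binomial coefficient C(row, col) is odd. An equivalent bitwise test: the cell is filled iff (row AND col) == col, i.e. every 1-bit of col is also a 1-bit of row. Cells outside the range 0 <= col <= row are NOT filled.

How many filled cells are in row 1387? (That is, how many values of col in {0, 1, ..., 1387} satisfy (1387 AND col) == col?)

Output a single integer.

Answer: 128

Derivation:
1387 in binary = 10101101011
popcount(1387) = number of 1-bits in 10101101011 = 7
A col c satisfies (1387 AND c) == c iff every set bit of c is also set in 1387; each of the 7 set bits of 1387 can independently be on or off in c.
count = 2^7 = 128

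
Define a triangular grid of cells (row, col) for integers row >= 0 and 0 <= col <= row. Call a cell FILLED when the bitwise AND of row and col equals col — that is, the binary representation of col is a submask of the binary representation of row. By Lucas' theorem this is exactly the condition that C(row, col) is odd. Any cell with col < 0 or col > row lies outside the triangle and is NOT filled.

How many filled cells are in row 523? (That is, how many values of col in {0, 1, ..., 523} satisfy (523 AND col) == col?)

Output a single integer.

523 in binary = 1000001011
popcount(523) = number of 1-bits in 1000001011 = 4
A col c satisfies (523 AND c) == c iff every set bit of c is also set in 523; each of the 4 set bits of 523 can independently be on or off in c.
count = 2^4 = 16

Answer: 16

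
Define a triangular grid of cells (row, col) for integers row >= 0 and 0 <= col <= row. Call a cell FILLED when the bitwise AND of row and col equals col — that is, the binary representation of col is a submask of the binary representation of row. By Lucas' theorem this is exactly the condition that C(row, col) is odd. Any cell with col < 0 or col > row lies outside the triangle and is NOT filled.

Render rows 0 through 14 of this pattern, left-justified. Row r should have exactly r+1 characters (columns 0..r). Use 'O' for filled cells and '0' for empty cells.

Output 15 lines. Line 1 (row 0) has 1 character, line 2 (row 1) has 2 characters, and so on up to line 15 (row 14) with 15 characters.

Answer: O
OO
O0O
OOOO
O000O
OO00OO
O0O0O0O
OOOOOOOO
O0000000O
OO000000OO
O0O00000O0O
OOOO0000OOOO
O000O000O000O
OO00OO00OO00OO
O0O0O0O0O0O0O0O

Derivation:
r0=0: O
r1=1: OO
r2=10: O0O
r3=11: OOOO
r4=100: O000O
r5=101: OO00OO
r6=110: O0O0O0O
r7=111: OOOOOOOO
r8=1000: O0000000O
r9=1001: OO000000OO
r10=1010: O0O00000O0O
r11=1011: OOOO0000OOOO
r12=1100: O000O000O000O
r13=1101: OO00OO00OO00OO
r14=1110: O0O0O0O0O0O0O0O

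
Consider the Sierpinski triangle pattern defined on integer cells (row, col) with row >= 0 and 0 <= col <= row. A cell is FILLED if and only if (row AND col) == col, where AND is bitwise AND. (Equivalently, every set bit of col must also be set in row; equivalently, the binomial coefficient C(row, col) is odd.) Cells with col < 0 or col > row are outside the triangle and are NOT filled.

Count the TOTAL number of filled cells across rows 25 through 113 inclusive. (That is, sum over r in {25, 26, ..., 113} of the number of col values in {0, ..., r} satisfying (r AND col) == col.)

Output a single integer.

r25=11001 pc3: +8 =8
r26=11010 pc3: +8 =16
r27=11011 pc4: +16 =32
r28=11100 pc3: +8 =40
r29=11101 pc4: +16 =56
r30=11110 pc4: +16 =72
r31=11111 pc5: +32 =104
r32=100000 pc1: +2 =106
r33=100001 pc2: +4 =110
r34=100010 pc2: +4 =114
r35=100011 pc3: +8 =122
r36=100100 pc2: +4 =126
r37=100101 pc3: +8 =134
r38=100110 pc3: +8 =142
r39=100111 pc4: +16 =158
r40=101000 pc2: +4 =162
r41=101001 pc3: +8 =170
r42=101010 pc3: +8 =178
r43=101011 pc4: +16 =194
r44=101100 pc3: +8 =202
r45=101101 pc4: +16 =218
r46=101110 pc4: +16 =234
r47=101111 pc5: +32 =266
r48=110000 pc2: +4 =270
r49=110001 pc3: +8 =278
r50=110010 pc3: +8 =286
r51=110011 pc4: +16 =302
r52=110100 pc3: +8 =310
r53=110101 pc4: +16 =326
r54=110110 pc4: +16 =342
r55=110111 pc5: +32 =374
r56=111000 pc3: +8 =382
r57=111001 pc4: +16 =398
r58=111010 pc4: +16 =414
r59=111011 pc5: +32 =446
r60=111100 pc4: +16 =462
r61=111101 pc5: +32 =494
r62=111110 pc5: +32 =526
r63=111111 pc6: +64 =590
r64=1000000 pc1: +2 =592
r65=1000001 pc2: +4 =596
r66=1000010 pc2: +4 =600
r67=1000011 pc3: +8 =608
r68=1000100 pc2: +4 =612
r69=1000101 pc3: +8 =620
r70=1000110 pc3: +8 =628
r71=1000111 pc4: +16 =644
r72=1001000 pc2: +4 =648
r73=1001001 pc3: +8 =656
r74=1001010 pc3: +8 =664
r75=1001011 pc4: +16 =680
r76=1001100 pc3: +8 =688
r77=1001101 pc4: +16 =704
r78=1001110 pc4: +16 =720
r79=1001111 pc5: +32 =752
r80=1010000 pc2: +4 =756
r81=1010001 pc3: +8 =764
r82=1010010 pc3: +8 =772
r83=1010011 pc4: +16 =788
r84=1010100 pc3: +8 =796
r85=1010101 pc4: +16 =812
r86=1010110 pc4: +16 =828
r87=1010111 pc5: +32 =860
r88=1011000 pc3: +8 =868
r89=1011001 pc4: +16 =884
r90=1011010 pc4: +16 =900
r91=1011011 pc5: +32 =932
r92=1011100 pc4: +16 =948
r93=1011101 pc5: +32 =980
r94=1011110 pc5: +32 =1012
r95=1011111 pc6: +64 =1076
r96=1100000 pc2: +4 =1080
r97=1100001 pc3: +8 =1088
r98=1100010 pc3: +8 =1096
r99=1100011 pc4: +16 =1112
r100=1100100 pc3: +8 =1120
r101=1100101 pc4: +16 =1136
r102=1100110 pc4: +16 =1152
r103=1100111 pc5: +32 =1184
r104=1101000 pc3: +8 =1192
r105=1101001 pc4: +16 =1208
r106=1101010 pc4: +16 =1224
r107=1101011 pc5: +32 =1256
r108=1101100 pc4: +16 =1272
r109=1101101 pc5: +32 =1304
r110=1101110 pc5: +32 =1336
r111=1101111 pc6: +64 =1400
r112=1110000 pc3: +8 =1408
r113=1110001 pc4: +16 =1424

Answer: 1424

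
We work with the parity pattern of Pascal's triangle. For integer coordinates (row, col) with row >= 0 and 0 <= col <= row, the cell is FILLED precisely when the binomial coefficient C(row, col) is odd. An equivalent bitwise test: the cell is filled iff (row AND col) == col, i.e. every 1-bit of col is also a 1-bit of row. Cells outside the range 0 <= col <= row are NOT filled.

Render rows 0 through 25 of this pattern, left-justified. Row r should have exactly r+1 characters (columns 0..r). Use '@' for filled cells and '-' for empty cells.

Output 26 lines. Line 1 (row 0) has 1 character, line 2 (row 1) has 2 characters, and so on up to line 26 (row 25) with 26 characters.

r0=0: @
r1=1: @@
r2=10: @-@
r3=11: @@@@
r4=100: @---@
r5=101: @@--@@
r6=110: @-@-@-@
r7=111: @@@@@@@@
r8=1000: @-------@
r9=1001: @@------@@
r10=1010: @-@-----@-@
r11=1011: @@@@----@@@@
r12=1100: @---@---@---@
r13=1101: @@--@@--@@--@@
r14=1110: @-@-@-@-@-@-@-@
r15=1111: @@@@@@@@@@@@@@@@
r16=10000: @---------------@
r17=10001: @@--------------@@
r18=10010: @-@-------------@-@
r19=10011: @@@@------------@@@@
r20=10100: @---@-----------@---@
r21=10101: @@--@@----------@@--@@
r22=10110: @-@-@-@---------@-@-@-@
r23=10111: @@@@@@@@--------@@@@@@@@
r24=11000: @-------@-------@-------@
r25=11001: @@------@@------@@------@@

Answer: @
@@
@-@
@@@@
@---@
@@--@@
@-@-@-@
@@@@@@@@
@-------@
@@------@@
@-@-----@-@
@@@@----@@@@
@---@---@---@
@@--@@--@@--@@
@-@-@-@-@-@-@-@
@@@@@@@@@@@@@@@@
@---------------@
@@--------------@@
@-@-------------@-@
@@@@------------@@@@
@---@-----------@---@
@@--@@----------@@--@@
@-@-@-@---------@-@-@-@
@@@@@@@@--------@@@@@@@@
@-------@-------@-------@
@@------@@------@@------@@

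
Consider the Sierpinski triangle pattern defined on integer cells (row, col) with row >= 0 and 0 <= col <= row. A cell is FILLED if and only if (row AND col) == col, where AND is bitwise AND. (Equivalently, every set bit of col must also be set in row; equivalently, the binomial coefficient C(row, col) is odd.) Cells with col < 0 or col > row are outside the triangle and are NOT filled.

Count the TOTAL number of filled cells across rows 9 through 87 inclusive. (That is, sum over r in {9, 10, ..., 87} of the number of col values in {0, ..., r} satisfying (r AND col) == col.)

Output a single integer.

r9=1001 pc2: +4 =4
r10=1010 pc2: +4 =8
r11=1011 pc3: +8 =16
r12=1100 pc2: +4 =20
r13=1101 pc3: +8 =28
r14=1110 pc3: +8 =36
r15=1111 pc4: +16 =52
r16=10000 pc1: +2 =54
r17=10001 pc2: +4 =58
r18=10010 pc2: +4 =62
r19=10011 pc3: +8 =70
r20=10100 pc2: +4 =74
r21=10101 pc3: +8 =82
r22=10110 pc3: +8 =90
r23=10111 pc4: +16 =106
r24=11000 pc2: +4 =110
r25=11001 pc3: +8 =118
r26=11010 pc3: +8 =126
r27=11011 pc4: +16 =142
r28=11100 pc3: +8 =150
r29=11101 pc4: +16 =166
r30=11110 pc4: +16 =182
r31=11111 pc5: +32 =214
r32=100000 pc1: +2 =216
r33=100001 pc2: +4 =220
r34=100010 pc2: +4 =224
r35=100011 pc3: +8 =232
r36=100100 pc2: +4 =236
r37=100101 pc3: +8 =244
r38=100110 pc3: +8 =252
r39=100111 pc4: +16 =268
r40=101000 pc2: +4 =272
r41=101001 pc3: +8 =280
r42=101010 pc3: +8 =288
r43=101011 pc4: +16 =304
r44=101100 pc3: +8 =312
r45=101101 pc4: +16 =328
r46=101110 pc4: +16 =344
r47=101111 pc5: +32 =376
r48=110000 pc2: +4 =380
r49=110001 pc3: +8 =388
r50=110010 pc3: +8 =396
r51=110011 pc4: +16 =412
r52=110100 pc3: +8 =420
r53=110101 pc4: +16 =436
r54=110110 pc4: +16 =452
r55=110111 pc5: +32 =484
r56=111000 pc3: +8 =492
r57=111001 pc4: +16 =508
r58=111010 pc4: +16 =524
r59=111011 pc5: +32 =556
r60=111100 pc4: +16 =572
r61=111101 pc5: +32 =604
r62=111110 pc5: +32 =636
r63=111111 pc6: +64 =700
r64=1000000 pc1: +2 =702
r65=1000001 pc2: +4 =706
r66=1000010 pc2: +4 =710
r67=1000011 pc3: +8 =718
r68=1000100 pc2: +4 =722
r69=1000101 pc3: +8 =730
r70=1000110 pc3: +8 =738
r71=1000111 pc4: +16 =754
r72=1001000 pc2: +4 =758
r73=1001001 pc3: +8 =766
r74=1001010 pc3: +8 =774
r75=1001011 pc4: +16 =790
r76=1001100 pc3: +8 =798
r77=1001101 pc4: +16 =814
r78=1001110 pc4: +16 =830
r79=1001111 pc5: +32 =862
r80=1010000 pc2: +4 =866
r81=1010001 pc3: +8 =874
r82=1010010 pc3: +8 =882
r83=1010011 pc4: +16 =898
r84=1010100 pc3: +8 =906
r85=1010101 pc4: +16 =922
r86=1010110 pc4: +16 =938
r87=1010111 pc5: +32 =970

Answer: 970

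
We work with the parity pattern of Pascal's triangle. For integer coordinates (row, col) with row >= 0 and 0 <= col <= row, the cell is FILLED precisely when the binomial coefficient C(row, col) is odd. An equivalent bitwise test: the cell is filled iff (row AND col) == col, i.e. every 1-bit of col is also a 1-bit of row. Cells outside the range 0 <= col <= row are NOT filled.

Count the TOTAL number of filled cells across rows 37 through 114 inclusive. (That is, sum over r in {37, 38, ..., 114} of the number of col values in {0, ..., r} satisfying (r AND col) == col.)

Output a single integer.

Answer: 1314

Derivation:
r37=100101 pc3: +8 =8
r38=100110 pc3: +8 =16
r39=100111 pc4: +16 =32
r40=101000 pc2: +4 =36
r41=101001 pc3: +8 =44
r42=101010 pc3: +8 =52
r43=101011 pc4: +16 =68
r44=101100 pc3: +8 =76
r45=101101 pc4: +16 =92
r46=101110 pc4: +16 =108
r47=101111 pc5: +32 =140
r48=110000 pc2: +4 =144
r49=110001 pc3: +8 =152
r50=110010 pc3: +8 =160
r51=110011 pc4: +16 =176
r52=110100 pc3: +8 =184
r53=110101 pc4: +16 =200
r54=110110 pc4: +16 =216
r55=110111 pc5: +32 =248
r56=111000 pc3: +8 =256
r57=111001 pc4: +16 =272
r58=111010 pc4: +16 =288
r59=111011 pc5: +32 =320
r60=111100 pc4: +16 =336
r61=111101 pc5: +32 =368
r62=111110 pc5: +32 =400
r63=111111 pc6: +64 =464
r64=1000000 pc1: +2 =466
r65=1000001 pc2: +4 =470
r66=1000010 pc2: +4 =474
r67=1000011 pc3: +8 =482
r68=1000100 pc2: +4 =486
r69=1000101 pc3: +8 =494
r70=1000110 pc3: +8 =502
r71=1000111 pc4: +16 =518
r72=1001000 pc2: +4 =522
r73=1001001 pc3: +8 =530
r74=1001010 pc3: +8 =538
r75=1001011 pc4: +16 =554
r76=1001100 pc3: +8 =562
r77=1001101 pc4: +16 =578
r78=1001110 pc4: +16 =594
r79=1001111 pc5: +32 =626
r80=1010000 pc2: +4 =630
r81=1010001 pc3: +8 =638
r82=1010010 pc3: +8 =646
r83=1010011 pc4: +16 =662
r84=1010100 pc3: +8 =670
r85=1010101 pc4: +16 =686
r86=1010110 pc4: +16 =702
r87=1010111 pc5: +32 =734
r88=1011000 pc3: +8 =742
r89=1011001 pc4: +16 =758
r90=1011010 pc4: +16 =774
r91=1011011 pc5: +32 =806
r92=1011100 pc4: +16 =822
r93=1011101 pc5: +32 =854
r94=1011110 pc5: +32 =886
r95=1011111 pc6: +64 =950
r96=1100000 pc2: +4 =954
r97=1100001 pc3: +8 =962
r98=1100010 pc3: +8 =970
r99=1100011 pc4: +16 =986
r100=1100100 pc3: +8 =994
r101=1100101 pc4: +16 =1010
r102=1100110 pc4: +16 =1026
r103=1100111 pc5: +32 =1058
r104=1101000 pc3: +8 =1066
r105=1101001 pc4: +16 =1082
r106=1101010 pc4: +16 =1098
r107=1101011 pc5: +32 =1130
r108=1101100 pc4: +16 =1146
r109=1101101 pc5: +32 =1178
r110=1101110 pc5: +32 =1210
r111=1101111 pc6: +64 =1274
r112=1110000 pc3: +8 =1282
r113=1110001 pc4: +16 =1298
r114=1110010 pc4: +16 =1314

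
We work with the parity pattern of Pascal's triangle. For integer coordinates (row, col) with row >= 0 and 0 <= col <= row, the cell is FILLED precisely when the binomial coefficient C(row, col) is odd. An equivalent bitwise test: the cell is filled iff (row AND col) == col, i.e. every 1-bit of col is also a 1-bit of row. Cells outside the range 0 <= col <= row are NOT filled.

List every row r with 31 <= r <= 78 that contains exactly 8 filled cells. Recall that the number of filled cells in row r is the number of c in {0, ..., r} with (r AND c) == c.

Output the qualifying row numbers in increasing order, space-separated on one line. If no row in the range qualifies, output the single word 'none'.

Row r has 2^popcount(r) filled cells, so we need popcount(r) = log2(8) = 3.
Scan r = 31..78 and keep those with exactly 3 one-bits:
r=31=11111 popcount=5 -> skip
r=32=100000 popcount=1 -> skip
r=33=100001 popcount=2 -> skip
r=34=100010 popcount=2 -> skip
r=35=100011 popcount=3 -> KEEP
r=36=100100 popcount=2 -> skip
r=37=100101 popcount=3 -> KEEP
r=38=100110 popcount=3 -> KEEP
r=39=100111 popcount=4 -> skip
r=40=101000 popcount=2 -> skip
r=41=101001 popcount=3 -> KEEP
r=42=101010 popcount=3 -> KEEP
r=43=101011 popcount=4 -> skip
r=44=101100 popcount=3 -> KEEP
r=45=101101 popcount=4 -> skip
r=46=101110 popcount=4 -> skip
r=47=101111 popcount=5 -> skip
r=48=110000 popcount=2 -> skip
r=49=110001 popcount=3 -> KEEP
r=50=110010 popcount=3 -> KEEP
r=51=110011 popcount=4 -> skip
r=52=110100 popcount=3 -> KEEP
r=53=110101 popcount=4 -> skip
r=54=110110 popcount=4 -> skip
r=55=110111 popcount=5 -> skip
r=56=111000 popcount=3 -> KEEP
r=57=111001 popcount=4 -> skip
r=58=111010 popcount=4 -> skip
r=59=111011 popcount=5 -> skip
r=60=111100 popcount=4 -> skip
r=61=111101 popcount=5 -> skip
r=62=111110 popcount=5 -> skip
r=63=111111 popcount=6 -> skip
r=64=1000000 popcount=1 -> skip
r=65=1000001 popcount=2 -> skip
r=66=1000010 popcount=2 -> skip
r=67=1000011 popcount=3 -> KEEP
r=68=1000100 popcount=2 -> skip
r=69=1000101 popcount=3 -> KEEP
r=70=1000110 popcount=3 -> KEEP
r=71=1000111 popcount=4 -> skip
r=72=1001000 popcount=2 -> skip
r=73=1001001 popcount=3 -> KEEP
r=74=1001010 popcount=3 -> KEEP
r=75=1001011 popcount=4 -> skip
r=76=1001100 popcount=3 -> KEEP
r=77=1001101 popcount=4 -> skip
r=78=1001110 popcount=4 -> skip
Kept rows: 35 37 38 41 42 44 49 50 52 56 67 69 70 73 74 76

Answer: 35 37 38 41 42 44 49 50 52 56 67 69 70 73 74 76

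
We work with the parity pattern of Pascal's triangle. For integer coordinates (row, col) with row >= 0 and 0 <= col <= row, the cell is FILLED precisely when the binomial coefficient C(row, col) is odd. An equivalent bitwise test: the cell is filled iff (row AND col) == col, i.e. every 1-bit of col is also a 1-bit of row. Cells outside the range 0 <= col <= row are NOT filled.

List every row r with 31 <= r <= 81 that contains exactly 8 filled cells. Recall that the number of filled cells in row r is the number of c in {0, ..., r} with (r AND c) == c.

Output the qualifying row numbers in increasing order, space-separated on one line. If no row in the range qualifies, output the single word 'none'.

Row r has 2^popcount(r) filled cells, so we need popcount(r) = log2(8) = 3.
Scan r = 31..81 and keep those with exactly 3 one-bits:
r=31=11111 popcount=5 -> skip
r=32=100000 popcount=1 -> skip
r=33=100001 popcount=2 -> skip
r=34=100010 popcount=2 -> skip
r=35=100011 popcount=3 -> KEEP
r=36=100100 popcount=2 -> skip
r=37=100101 popcount=3 -> KEEP
r=38=100110 popcount=3 -> KEEP
r=39=100111 popcount=4 -> skip
r=40=101000 popcount=2 -> skip
r=41=101001 popcount=3 -> KEEP
r=42=101010 popcount=3 -> KEEP
r=43=101011 popcount=4 -> skip
r=44=101100 popcount=3 -> KEEP
r=45=101101 popcount=4 -> skip
r=46=101110 popcount=4 -> skip
r=47=101111 popcount=5 -> skip
r=48=110000 popcount=2 -> skip
r=49=110001 popcount=3 -> KEEP
r=50=110010 popcount=3 -> KEEP
r=51=110011 popcount=4 -> skip
r=52=110100 popcount=3 -> KEEP
r=53=110101 popcount=4 -> skip
r=54=110110 popcount=4 -> skip
r=55=110111 popcount=5 -> skip
r=56=111000 popcount=3 -> KEEP
r=57=111001 popcount=4 -> skip
r=58=111010 popcount=4 -> skip
r=59=111011 popcount=5 -> skip
r=60=111100 popcount=4 -> skip
r=61=111101 popcount=5 -> skip
r=62=111110 popcount=5 -> skip
r=63=111111 popcount=6 -> skip
r=64=1000000 popcount=1 -> skip
r=65=1000001 popcount=2 -> skip
r=66=1000010 popcount=2 -> skip
r=67=1000011 popcount=3 -> KEEP
r=68=1000100 popcount=2 -> skip
r=69=1000101 popcount=3 -> KEEP
r=70=1000110 popcount=3 -> KEEP
r=71=1000111 popcount=4 -> skip
r=72=1001000 popcount=2 -> skip
r=73=1001001 popcount=3 -> KEEP
r=74=1001010 popcount=3 -> KEEP
r=75=1001011 popcount=4 -> skip
r=76=1001100 popcount=3 -> KEEP
r=77=1001101 popcount=4 -> skip
r=78=1001110 popcount=4 -> skip
r=79=1001111 popcount=5 -> skip
r=80=1010000 popcount=2 -> skip
r=81=1010001 popcount=3 -> KEEP
Kept rows: 35 37 38 41 42 44 49 50 52 56 67 69 70 73 74 76 81

Answer: 35 37 38 41 42 44 49 50 52 56 67 69 70 73 74 76 81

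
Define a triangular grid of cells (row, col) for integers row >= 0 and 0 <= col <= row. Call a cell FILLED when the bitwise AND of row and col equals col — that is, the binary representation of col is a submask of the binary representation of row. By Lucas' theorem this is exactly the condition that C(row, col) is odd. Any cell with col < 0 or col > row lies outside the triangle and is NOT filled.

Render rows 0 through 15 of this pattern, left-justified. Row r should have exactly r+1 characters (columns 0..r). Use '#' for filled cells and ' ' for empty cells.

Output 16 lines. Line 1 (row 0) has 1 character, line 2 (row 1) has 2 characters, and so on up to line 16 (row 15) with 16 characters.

r0=0: #
r1=1: ##
r2=10: # #
r3=11: ####
r4=100: #   #
r5=101: ##  ##
r6=110: # # # #
r7=111: ########
r8=1000: #       #
r9=1001: ##      ##
r10=1010: # #     # #
r11=1011: ####    ####
r12=1100: #   #   #   #
r13=1101: ##  ##  ##  ##
r14=1110: # # # # # # # #
r15=1111: ################

Answer: #
##
# #
####
#   #
##  ##
# # # #
########
#       #
##      ##
# #     # #
####    ####
#   #   #   #
##  ##  ##  ##
# # # # # # # #
################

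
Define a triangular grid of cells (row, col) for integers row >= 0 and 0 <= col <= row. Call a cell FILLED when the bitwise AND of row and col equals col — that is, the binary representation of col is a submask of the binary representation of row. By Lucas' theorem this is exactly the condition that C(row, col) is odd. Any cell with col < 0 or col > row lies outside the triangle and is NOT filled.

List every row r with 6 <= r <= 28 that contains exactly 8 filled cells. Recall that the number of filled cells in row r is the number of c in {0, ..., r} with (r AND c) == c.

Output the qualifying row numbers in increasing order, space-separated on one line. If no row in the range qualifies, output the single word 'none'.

Answer: 7 11 13 14 19 21 22 25 26 28

Derivation:
Row r has 2^popcount(r) filled cells, so we need popcount(r) = log2(8) = 3.
Scan r = 6..28 and keep those with exactly 3 one-bits:
r=6=110 popcount=2 -> skip
r=7=111 popcount=3 -> KEEP
r=8=1000 popcount=1 -> skip
r=9=1001 popcount=2 -> skip
r=10=1010 popcount=2 -> skip
r=11=1011 popcount=3 -> KEEP
r=12=1100 popcount=2 -> skip
r=13=1101 popcount=3 -> KEEP
r=14=1110 popcount=3 -> KEEP
r=15=1111 popcount=4 -> skip
r=16=10000 popcount=1 -> skip
r=17=10001 popcount=2 -> skip
r=18=10010 popcount=2 -> skip
r=19=10011 popcount=3 -> KEEP
r=20=10100 popcount=2 -> skip
r=21=10101 popcount=3 -> KEEP
r=22=10110 popcount=3 -> KEEP
r=23=10111 popcount=4 -> skip
r=24=11000 popcount=2 -> skip
r=25=11001 popcount=3 -> KEEP
r=26=11010 popcount=3 -> KEEP
r=27=11011 popcount=4 -> skip
r=28=11100 popcount=3 -> KEEP
Kept rows: 7 11 13 14 19 21 22 25 26 28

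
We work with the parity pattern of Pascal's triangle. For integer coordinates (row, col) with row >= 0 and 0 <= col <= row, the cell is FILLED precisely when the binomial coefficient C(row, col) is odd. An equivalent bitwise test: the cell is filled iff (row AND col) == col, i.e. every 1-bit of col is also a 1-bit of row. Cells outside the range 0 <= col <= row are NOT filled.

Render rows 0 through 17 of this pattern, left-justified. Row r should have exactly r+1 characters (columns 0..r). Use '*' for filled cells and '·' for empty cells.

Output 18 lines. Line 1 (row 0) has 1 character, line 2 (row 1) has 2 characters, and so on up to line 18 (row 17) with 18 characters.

Answer: *
**
*·*
****
*···*
**··**
*·*·*·*
********
*·······*
**······**
*·*·····*·*
****····****
*···*···*···*
**··**··**··**
*·*·*·*·*·*·*·*
****************
*···············*
**··············**

Derivation:
r0=0: *
r1=1: **
r2=10: *·*
r3=11: ****
r4=100: *···*
r5=101: **··**
r6=110: *·*·*·*
r7=111: ********
r8=1000: *·······*
r9=1001: **······**
r10=1010: *·*·····*·*
r11=1011: ****····****
r12=1100: *···*···*···*
r13=1101: **··**··**··**
r14=1110: *·*·*·*·*·*·*·*
r15=1111: ****************
r16=10000: *···············*
r17=10001: **··············**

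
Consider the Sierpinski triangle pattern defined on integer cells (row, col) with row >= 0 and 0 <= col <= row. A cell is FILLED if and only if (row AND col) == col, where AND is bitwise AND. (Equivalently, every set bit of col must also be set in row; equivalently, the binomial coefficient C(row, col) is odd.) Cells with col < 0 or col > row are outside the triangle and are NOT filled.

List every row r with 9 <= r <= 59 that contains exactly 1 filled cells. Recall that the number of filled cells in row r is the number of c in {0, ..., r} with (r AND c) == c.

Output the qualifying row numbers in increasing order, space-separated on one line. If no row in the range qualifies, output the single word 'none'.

Answer: none

Derivation:
Row r has 2^popcount(r) filled cells, so we need popcount(r) = log2(1) = 0.
Scan r = 9..59 and keep those with exactly 0 one-bits:
r=9=1001 popcount=2 -> skip
r=10=1010 popcount=2 -> skip
r=11=1011 popcount=3 -> skip
r=12=1100 popcount=2 -> skip
r=13=1101 popcount=3 -> skip
r=14=1110 popcount=3 -> skip
r=15=1111 popcount=4 -> skip
r=16=10000 popcount=1 -> skip
r=17=10001 popcount=2 -> skip
r=18=10010 popcount=2 -> skip
r=19=10011 popcount=3 -> skip
r=20=10100 popcount=2 -> skip
r=21=10101 popcount=3 -> skip
r=22=10110 popcount=3 -> skip
r=23=10111 popcount=4 -> skip
r=24=11000 popcount=2 -> skip
r=25=11001 popcount=3 -> skip
r=26=11010 popcount=3 -> skip
r=27=11011 popcount=4 -> skip
r=28=11100 popcount=3 -> skip
r=29=11101 popcount=4 -> skip
r=30=11110 popcount=4 -> skip
r=31=11111 popcount=5 -> skip
r=32=100000 popcount=1 -> skip
r=33=100001 popcount=2 -> skip
r=34=100010 popcount=2 -> skip
r=35=100011 popcount=3 -> skip
r=36=100100 popcount=2 -> skip
r=37=100101 popcount=3 -> skip
r=38=100110 popcount=3 -> skip
r=39=100111 popcount=4 -> skip
r=40=101000 popcount=2 -> skip
r=41=101001 popcount=3 -> skip
r=42=101010 popcount=3 -> skip
r=43=101011 popcount=4 -> skip
r=44=101100 popcount=3 -> skip
r=45=101101 popcount=4 -> skip
r=46=101110 popcount=4 -> skip
r=47=101111 popcount=5 -> skip
r=48=110000 popcount=2 -> skip
r=49=110001 popcount=3 -> skip
r=50=110010 popcount=3 -> skip
r=51=110011 popcount=4 -> skip
r=52=110100 popcount=3 -> skip
r=53=110101 popcount=4 -> skip
r=54=110110 popcount=4 -> skip
r=55=110111 popcount=5 -> skip
r=56=111000 popcount=3 -> skip
r=57=111001 popcount=4 -> skip
r=58=111010 popcount=4 -> skip
r=59=111011 popcount=5 -> skip
Kept rows: none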